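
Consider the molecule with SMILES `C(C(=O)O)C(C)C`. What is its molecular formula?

Atom tally by fragment:
  HOOCCH2 → C:2 H:3 O:2
  CH(CH3) → C:2 H:4
  CH3 → C:1 H:3
Element totals:
  C: 5
  H: 10
  O: 2

C5H10O2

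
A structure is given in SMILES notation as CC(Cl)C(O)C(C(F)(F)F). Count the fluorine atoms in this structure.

Atom tally by fragment:
  CH3 → C:1 H:3
  CH(Cl) → C:1 H:1 Cl:1
  CH(OH) → C:1 H:2 O:1
  CH2CF3 → C:2 H:2 F:3
Element totals:
  C: 5
  H: 8
  Cl: 1
  F: 3
  O: 1

3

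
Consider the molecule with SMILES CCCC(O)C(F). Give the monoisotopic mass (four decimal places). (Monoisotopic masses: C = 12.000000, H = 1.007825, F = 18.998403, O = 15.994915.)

Atom tally by fragment:
  CH3 → C:1 H:3
  CH2 → C:1 H:2
  CH2 → C:1 H:2
  CH(OH) → C:1 H:2 O:1
  CH2F → C:1 H:2 F:1
Element totals:
  C: 5
  H: 11
  F: 1
  O: 1
Molecular formula: C5H11FO.
  M = 5(12.0) + 11(1.007825) + 18.998403 + 15.994915
    = 60.000000 + 11.086075 + 18.998403 + 15.994915 = 106.079393

106.0794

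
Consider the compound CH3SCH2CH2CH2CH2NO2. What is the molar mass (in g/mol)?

Atom tally by fragment:
  CH3SCH2 → C:2 H:5 S:1
  CH2 → C:1 H:2
  CH2 → C:1 H:2
  CH2NO2 → C:1 H:2 N:1 O:2
Element totals:
  C: 5
  H: 11
  N: 1
  O: 2
  S: 1
Molecular formula: C5H11NO2S.
  M = 5(12.011) + 11(1.008) + 14.007 + 2(15.999) + 32.06
    = 60.055 + 11.088 + 14.007 + 31.998 + 32.060 = 149.208

149.21 g/mol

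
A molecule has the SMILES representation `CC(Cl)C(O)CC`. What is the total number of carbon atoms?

Atom tally by fragment:
  CH3 → C:1 H:3
  CH(Cl) → C:1 H:1 Cl:1
  CH(OH) → C:1 H:2 O:1
  CH2 → C:1 H:2
  CH3 → C:1 H:3
Element totals:
  C: 5
  H: 11
  Cl: 1
  O: 1

5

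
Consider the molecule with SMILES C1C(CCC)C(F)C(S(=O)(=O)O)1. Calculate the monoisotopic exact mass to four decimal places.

Atom tally by fragment:
  cyclobutane ring core → C:4 H:8
  (− 3 ring H displaced by substituents)
  + CH2CH2CH3 → C:3 H:7
  + F → F:1
  + SO3H → S:1 O:3 H:1
Element totals:
  C: 7
  H: 13
  F: 1
  O: 3
  S: 1
Molecular formula: C7H13FO3S.
  M = 7(12.0) + 13(1.007825) + 18.998403 + 3(15.994915) + 31.972071
    = 84.000000 + 13.101725 + 18.998403 + 47.984745 + 31.972071 = 196.056944

196.0569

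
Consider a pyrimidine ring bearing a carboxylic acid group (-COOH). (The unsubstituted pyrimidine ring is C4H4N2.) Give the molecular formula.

C5H4N2O2

Atom tally by fragment:
  pyrimidine ring core → C:4 H:4 N:2
  (− 1 ring H displaced by substituents)
  + COOH → C:1 H:1 O:2
Element totals:
  C: 5
  H: 4
  N: 2
  O: 2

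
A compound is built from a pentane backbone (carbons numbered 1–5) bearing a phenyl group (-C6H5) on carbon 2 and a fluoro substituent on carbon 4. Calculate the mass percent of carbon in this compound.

Atom tally by fragment:
  CH3 → C:1 H:3
  CH(C6H5) → C:7 H:6
  CH2 → C:1 H:2
  CH(F) → C:1 H:1 F:1
  CH3 → C:1 H:3
Element totals:
  C: 11
  H: 15
  F: 1
Molecular formula: C11H15F.
Molar mass = 166.239 g/mol.
Mass from C: 11 × 12.011 = 132.121 g/mol.
%C = 132.121 / 166.239 × 100 = 79.48%.

79.48%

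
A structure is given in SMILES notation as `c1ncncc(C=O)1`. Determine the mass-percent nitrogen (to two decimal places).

Atom tally by fragment:
  pyrimidine ring core → C:4 H:4 N:2
  (− 1 ring H displaced by substituents)
  + CHO → C:1 H:1 O:1
Element totals:
  C: 5
  H: 4
  N: 2
  O: 1
Molecular formula: C5H4N2O.
Molar mass = 108.100 g/mol.
Mass from N: 2 × 14.007 = 28.014 g/mol.
%N = 28.014 / 108.100 × 100 = 25.91%.

25.91%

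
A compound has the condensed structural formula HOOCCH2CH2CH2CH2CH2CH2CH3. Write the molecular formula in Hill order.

C8H16O2

Atom tally by fragment:
  HOOCCH2 → C:2 H:3 O:2
  CH2 → C:1 H:2
  CH2 → C:1 H:2
  CH2 → C:1 H:2
  CH2 → C:1 H:2
  CH2 → C:1 H:2
  CH3 → C:1 H:3
Element totals:
  C: 8
  H: 16
  O: 2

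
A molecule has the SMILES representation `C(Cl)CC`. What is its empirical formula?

C3H7Cl

Atom tally by fragment:
  ClCH2 → C:1 H:2 Cl:1
  CH2 → C:1 H:2
  CH3 → C:1 H:3
Element totals:
  C: 3
  H: 7
  Cl: 1
Molecular formula: C3H7Cl.
gcd of subscripts (3, 1, 7) = 1, so the empirical formula equals the molecular formula.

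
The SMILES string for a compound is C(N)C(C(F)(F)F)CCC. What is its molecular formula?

Atom tally by fragment:
  H2NCH2 → C:1 H:4 N:1
  CH(CF3) → C:2 H:1 F:3
  CH2 → C:1 H:2
  CH2 → C:1 H:2
  CH3 → C:1 H:3
Element totals:
  C: 6
  H: 12
  F: 3
  N: 1

C6H12F3N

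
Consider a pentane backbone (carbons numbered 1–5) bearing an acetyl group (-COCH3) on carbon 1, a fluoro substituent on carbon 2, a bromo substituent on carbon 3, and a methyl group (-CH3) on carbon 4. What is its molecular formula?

Atom tally by fragment:
  CH3COCH2 → C:3 H:5 O:1
  CH(F) → C:1 H:1 F:1
  CH(Br) → C:1 H:1 Br:1
  CH(CH3) → C:2 H:4
  CH3 → C:1 H:3
Element totals:
  C: 8
  H: 14
  Br: 1
  F: 1
  O: 1

C8H14BrFO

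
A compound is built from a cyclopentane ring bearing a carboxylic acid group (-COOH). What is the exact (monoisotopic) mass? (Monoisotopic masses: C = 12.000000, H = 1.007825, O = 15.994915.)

114.0681

Atom tally by fragment:
  cyclopentane ring core → C:5 H:10
  (− 1 ring H displaced by substituents)
  + COOH → C:1 H:1 O:2
Element totals:
  C: 6
  H: 10
  O: 2
Molecular formula: C6H10O2.
  M = 6(12.0) + 10(1.007825) + 2(15.994915)
    = 72.000000 + 10.078250 + 31.989830 = 114.068080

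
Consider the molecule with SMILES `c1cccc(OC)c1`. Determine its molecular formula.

Atom tally by fragment:
  benzene ring core → C:6 H:6
  (− 1 ring H displaced by substituents)
  + OCH3 → C:1 H:3 O:1
Element totals:
  C: 7
  H: 8
  O: 1

C7H8O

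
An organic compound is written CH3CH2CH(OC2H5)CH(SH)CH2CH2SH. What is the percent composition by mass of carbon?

49.44%

Atom tally by fragment:
  CH3 → C:1 H:3
  CH2 → C:1 H:2
  CH(OC2H5) → C:3 H:6 O:1
  CH(SH) → C:1 H:2 S:1
  CH2 → C:1 H:2
  CH2SH → C:1 H:3 S:1
Element totals:
  C: 8
  H: 18
  O: 1
  S: 2
Molecular formula: C8H18OS2.
Molar mass = 194.351 g/mol.
Mass from C: 8 × 12.011 = 96.088 g/mol.
%C = 96.088 / 194.351 × 100 = 49.44%.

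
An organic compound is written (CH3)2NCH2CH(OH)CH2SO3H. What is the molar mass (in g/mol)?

Atom tally by fragment:
  (CH3)2NCH2 → C:3 H:8 N:1
  CH(OH) → C:1 H:2 O:1
  CH2SO3H → C:1 H:3 S:1 O:3
Element totals:
  C: 5
  H: 13
  N: 1
  O: 4
  S: 1
Molecular formula: C5H13NO4S.
  M = 5(12.011) + 13(1.008) + 14.007 + 4(15.999) + 32.06
    = 60.055 + 13.104 + 14.007 + 63.996 + 32.060 = 183.222

183.22 g/mol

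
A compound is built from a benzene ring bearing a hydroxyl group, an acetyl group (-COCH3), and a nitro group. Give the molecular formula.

Atom tally by fragment:
  benzene ring core → C:6 H:6
  (− 3 ring H displaced by substituents)
  + OH → O:1 H:1
  + COCH3 → C:2 H:3 O:1
  + NO2 → N:1 O:2
Element totals:
  C: 8
  H: 7
  N: 1
  O: 4

C8H7NO4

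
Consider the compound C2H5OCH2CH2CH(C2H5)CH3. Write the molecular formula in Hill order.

C8H18O

Atom tally by fragment:
  C2H5OCH2 → C:3 H:7 O:1
  CH2 → C:1 H:2
  CH(C2H5) → C:3 H:6
  CH3 → C:1 H:3
Element totals:
  C: 8
  H: 18
  O: 1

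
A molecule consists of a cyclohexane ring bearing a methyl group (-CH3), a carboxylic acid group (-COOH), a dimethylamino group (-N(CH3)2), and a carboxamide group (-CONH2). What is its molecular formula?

Atom tally by fragment:
  cyclohexane ring core → C:6 H:12
  (− 4 ring H displaced by substituents)
  + CH3 → C:1 H:3
  + COOH → C:1 H:1 O:2
  + N(CH3)2 → N:1 C:2 H:6
  + CONH2 → C:1 H:2 O:1 N:1
Element totals:
  C: 11
  H: 20
  N: 2
  O: 3

C11H20N2O3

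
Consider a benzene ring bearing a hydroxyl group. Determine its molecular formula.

C6H6O

Atom tally by fragment:
  benzene ring core → C:6 H:6
  (− 1 ring H displaced by substituents)
  + OH → O:1 H:1
Element totals:
  C: 6
  H: 6
  O: 1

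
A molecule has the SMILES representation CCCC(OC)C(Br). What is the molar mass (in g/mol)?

181.07 g/mol

Atom tally by fragment:
  CH3 → C:1 H:3
  CH2 → C:1 H:2
  CH2 → C:1 H:2
  CH(OCH3) → C:2 H:4 O:1
  CH2Br → C:1 H:2 Br:1
Element totals:
  C: 6
  H: 13
  Br: 1
  O: 1
Molecular formula: C6H13BrO.
  M = 6(12.011) + 13(1.008) + 79.904 + 15.999
    = 72.066 + 13.104 + 79.904 + 15.999 = 181.073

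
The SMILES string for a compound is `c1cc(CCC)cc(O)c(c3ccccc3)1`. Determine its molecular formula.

C15H16O

Atom tally by fragment:
  benzene ring core → C:6 H:6
  (− 3 ring H displaced by substituents)
  + CH2CH2CH3 → C:3 H:7
  + OH → O:1 H:1
  + C6H5 → C:6 H:5
Element totals:
  C: 15
  H: 16
  O: 1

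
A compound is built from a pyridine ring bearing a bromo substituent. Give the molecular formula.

C5H4BrN

Atom tally by fragment:
  pyridine ring core → C:5 H:5 N:1
  (− 1 ring H displaced by substituents)
  + Br → Br:1
Element totals:
  C: 5
  H: 4
  Br: 1
  N: 1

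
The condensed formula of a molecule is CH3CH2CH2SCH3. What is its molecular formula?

Element totals:
  C: 4
  H: 10
  S: 1

C4H10S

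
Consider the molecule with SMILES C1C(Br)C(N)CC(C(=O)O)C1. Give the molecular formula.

C7H12BrNO2

Atom tally by fragment:
  cyclohexane ring core → C:6 H:12
  (− 3 ring H displaced by substituents)
  + Br → Br:1
  + NH2 → N:1 H:2
  + COOH → C:1 H:1 O:2
Element totals:
  C: 7
  H: 12
  Br: 1
  N: 1
  O: 2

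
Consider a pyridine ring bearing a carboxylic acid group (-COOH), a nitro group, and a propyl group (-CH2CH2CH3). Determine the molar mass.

210.19 g/mol

Atom tally by fragment:
  pyridine ring core → C:5 H:5 N:1
  (− 3 ring H displaced by substituents)
  + COOH → C:1 H:1 O:2
  + NO2 → N:1 O:2
  + CH2CH2CH3 → C:3 H:7
Element totals:
  C: 9
  H: 10
  N: 2
  O: 4
Molecular formula: C9H10N2O4.
  M = 9(12.011) + 10(1.008) + 2(14.007) + 4(15.999)
    = 108.099 + 10.080 + 28.014 + 63.996 = 210.189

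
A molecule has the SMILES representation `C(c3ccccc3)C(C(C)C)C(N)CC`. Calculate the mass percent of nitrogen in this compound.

Atom tally by fragment:
  C6H5CH2 → C:7 H:7
  CH(CH(CH3)2) → C:4 H:8
  CH(NH2) → C:1 H:3 N:1
  CH2 → C:1 H:2
  CH3 → C:1 H:3
Element totals:
  C: 14
  H: 23
  N: 1
Molecular formula: C14H23N.
Molar mass = 205.345 g/mol.
Mass from N: 1 × 14.007 = 14.007 g/mol.
%N = 14.007 / 205.345 × 100 = 6.82%.

6.82%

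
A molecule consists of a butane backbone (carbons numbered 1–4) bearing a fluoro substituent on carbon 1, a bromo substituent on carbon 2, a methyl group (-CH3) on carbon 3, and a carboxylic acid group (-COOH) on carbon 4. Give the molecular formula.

Atom tally by fragment:
  FCH2 → C:1 H:2 F:1
  CH(Br) → C:1 H:1 Br:1
  CH(CH3) → C:2 H:4
  CH2COOH → C:2 H:3 O:2
Element totals:
  C: 6
  H: 10
  Br: 1
  F: 1
  O: 2

C6H10BrFO2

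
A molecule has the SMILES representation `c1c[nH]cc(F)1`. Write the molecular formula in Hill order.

C4H4FN

Atom tally by fragment:
  pyrrole ring core → C:4 H:5 N:1
  (− 1 ring H displaced by substituents)
  + F → F:1
Element totals:
  C: 4
  H: 4
  F: 1
  N: 1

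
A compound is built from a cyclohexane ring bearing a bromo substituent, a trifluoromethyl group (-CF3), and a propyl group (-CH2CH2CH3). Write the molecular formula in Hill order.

C10H16BrF3

Atom tally by fragment:
  cyclohexane ring core → C:6 H:12
  (− 3 ring H displaced by substituents)
  + Br → Br:1
  + CF3 → C:1 F:3
  + CH2CH2CH3 → C:3 H:7
Element totals:
  C: 10
  H: 16
  Br: 1
  F: 3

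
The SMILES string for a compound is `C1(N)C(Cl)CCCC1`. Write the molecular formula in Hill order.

C6H12ClN

Atom tally by fragment:
  cyclohexane ring core → C:6 H:12
  (− 2 ring H displaced by substituents)
  + NH2 → N:1 H:2
  + Cl → Cl:1
Element totals:
  C: 6
  H: 12
  Cl: 1
  N: 1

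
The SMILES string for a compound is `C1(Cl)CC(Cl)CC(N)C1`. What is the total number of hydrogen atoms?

Atom tally by fragment:
  cyclohexane ring core → C:6 H:12
  (− 3 ring H displaced by substituents)
  + Cl → Cl:1
  + Cl → Cl:1
  + NH2 → N:1 H:2
Element totals:
  C: 6
  H: 11
  Cl: 2
  N: 1

11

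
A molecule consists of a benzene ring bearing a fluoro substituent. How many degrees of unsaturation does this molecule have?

Atom tally by fragment:
  benzene ring core → C:6 H:6
  (− 1 ring H displaced by substituents)
  + F → F:1
Element totals:
  C: 6
  H: 5
  F: 1
Molecular formula: C6H5F.
DoU = (2C + 2 + N − H − X) / 2 = (2·6 + 2 + 0 − 5 − 1) / 2 = 4.

4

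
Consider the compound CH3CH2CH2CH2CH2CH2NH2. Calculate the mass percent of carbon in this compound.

71.22%

Atom tally by fragment:
  CH3 → C:1 H:3
  CH2 → C:1 H:2
  CH2 → C:1 H:2
  CH2 → C:1 H:2
  CH2 → C:1 H:2
  CH2NH2 → C:1 H:4 N:1
Element totals:
  C: 6
  H: 15
  N: 1
Molecular formula: C6H15N.
Molar mass = 101.193 g/mol.
Mass from C: 6 × 12.011 = 72.066 g/mol.
%C = 72.066 / 101.193 × 100 = 71.22%.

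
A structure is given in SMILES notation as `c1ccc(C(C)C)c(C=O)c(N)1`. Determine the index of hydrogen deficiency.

Atom tally by fragment:
  benzene ring core → C:6 H:6
  (− 3 ring H displaced by substituents)
  + CH(CH3)2 → C:3 H:7
  + CHO → C:1 H:1 O:1
  + NH2 → N:1 H:2
Element totals:
  C: 10
  H: 13
  N: 1
  O: 1
Molecular formula: C10H13NO.
DoU = (2C + 2 + N − H − X) / 2 = (2·10 + 2 + 1 − 13 − 0) / 2 = 5.

5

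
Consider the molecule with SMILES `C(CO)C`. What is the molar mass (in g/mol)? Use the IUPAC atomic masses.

60.10 g/mol

Atom tally by fragment:
  HOCH2CH2 → C:2 H:5 O:1
  CH3 → C:1 H:3
Element totals:
  C: 3
  H: 8
  O: 1
Molecular formula: C3H8O.
  M = 3(12.011) + 8(1.008) + 15.999
    = 36.033 + 8.064 + 15.999 = 60.096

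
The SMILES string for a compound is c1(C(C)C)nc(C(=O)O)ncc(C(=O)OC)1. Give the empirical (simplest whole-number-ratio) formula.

Atom tally by fragment:
  pyrimidine ring core → C:4 H:4 N:2
  (− 3 ring H displaced by substituents)
  + CH(CH3)2 → C:3 H:7
  + COOH → C:1 H:1 O:2
  + COOCH3 → C:2 H:3 O:2
Element totals:
  C: 10
  H: 12
  N: 2
  O: 4
Molecular formula: C10H12N2O4.
gcd of subscripts = 2; dividing each by 2:
  C: 10/2 = 5
  H: 12/2 = 6
  N: 2/2 = 1
  O: 4/2 = 2

C5H6NO2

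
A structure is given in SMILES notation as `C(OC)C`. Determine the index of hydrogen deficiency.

Atom tally by fragment:
  CH3OCH2 → C:2 H:5 O:1
  CH3 → C:1 H:3
Element totals:
  C: 3
  H: 8
  O: 1
Molecular formula: C3H8O.
DoU = (2C + 2 + N − H − X) / 2 = (2·3 + 2 + 0 − 8 − 0) / 2 = 0.

0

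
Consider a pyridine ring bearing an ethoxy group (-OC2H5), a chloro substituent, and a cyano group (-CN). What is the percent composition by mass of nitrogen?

15.34%

Atom tally by fragment:
  pyridine ring core → C:5 H:5 N:1
  (− 3 ring H displaced by substituents)
  + OC2H5 → C:2 H:5 O:1
  + Cl → Cl:1
  + CN → C:1 N:1
Element totals:
  C: 8
  H: 7
  Cl: 1
  N: 2
  O: 1
Molecular formula: C8H7ClN2O.
Molar mass = 182.607 g/mol.
Mass from N: 2 × 14.007 = 28.014 g/mol.
%N = 28.014 / 182.607 × 100 = 15.34%.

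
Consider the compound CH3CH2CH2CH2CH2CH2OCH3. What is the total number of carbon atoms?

Atom tally by fragment:
  CH3 → C:1 H:3
  CH2 → C:1 H:2
  CH2 → C:1 H:2
  CH2 → C:1 H:2
  CH2 → C:1 H:2
  CH2OCH3 → C:2 H:5 O:1
Element totals:
  C: 7
  H: 16
  O: 1

7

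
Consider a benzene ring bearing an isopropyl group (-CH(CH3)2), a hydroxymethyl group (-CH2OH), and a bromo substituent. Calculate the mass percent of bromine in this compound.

Atom tally by fragment:
  benzene ring core → C:6 H:6
  (− 3 ring H displaced by substituents)
  + CH(CH3)2 → C:3 H:7
  + CH2OH → C:1 H:3 O:1
  + Br → Br:1
Element totals:
  C: 10
  H: 13
  Br: 1
  O: 1
Molecular formula: C10H13BrO.
Molar mass = 229.117 g/mol.
Mass from Br: 1 × 79.904 = 79.904 g/mol.
%Br = 79.904 / 229.117 × 100 = 34.87%.

34.87%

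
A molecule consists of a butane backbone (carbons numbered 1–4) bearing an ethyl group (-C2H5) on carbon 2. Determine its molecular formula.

Atom tally by fragment:
  CH3 → C:1 H:3
  CH(C2H5) → C:3 H:6
  CH2 → C:1 H:2
  CH3 → C:1 H:3
Element totals:
  C: 6
  H: 14

C6H14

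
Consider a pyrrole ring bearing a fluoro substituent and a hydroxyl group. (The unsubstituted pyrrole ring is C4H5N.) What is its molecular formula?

C4H4FNO

Atom tally by fragment:
  pyrrole ring core → C:4 H:5 N:1
  (− 2 ring H displaced by substituents)
  + F → F:1
  + OH → O:1 H:1
Element totals:
  C: 4
  H: 4
  F: 1
  N: 1
  O: 1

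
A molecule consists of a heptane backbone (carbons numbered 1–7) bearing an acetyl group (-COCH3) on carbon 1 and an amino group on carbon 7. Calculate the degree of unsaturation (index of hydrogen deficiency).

Atom tally by fragment:
  CH3COCH2 → C:3 H:5 O:1
  CH2 → C:1 H:2
  CH2 → C:1 H:2
  CH2 → C:1 H:2
  CH2 → C:1 H:2
  CH2 → C:1 H:2
  CH2NH2 → C:1 H:4 N:1
Element totals:
  C: 9
  H: 19
  N: 1
  O: 1
Molecular formula: C9H19NO.
DoU = (2C + 2 + N − H − X) / 2 = (2·9 + 2 + 1 − 19 − 0) / 2 = 1.

1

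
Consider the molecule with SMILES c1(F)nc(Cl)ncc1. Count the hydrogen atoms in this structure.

2

Atom tally by fragment:
  pyrimidine ring core → C:4 H:4 N:2
  (− 2 ring H displaced by substituents)
  + F → F:1
  + Cl → Cl:1
Element totals:
  C: 4
  H: 2
  Cl: 1
  F: 1
  N: 2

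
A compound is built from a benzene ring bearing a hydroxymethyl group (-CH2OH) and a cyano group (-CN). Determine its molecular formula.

Atom tally by fragment:
  benzene ring core → C:6 H:6
  (− 2 ring H displaced by substituents)
  + CH2OH → C:1 H:3 O:1
  + CN → C:1 N:1
Element totals:
  C: 8
  H: 7
  N: 1
  O: 1

C8H7NO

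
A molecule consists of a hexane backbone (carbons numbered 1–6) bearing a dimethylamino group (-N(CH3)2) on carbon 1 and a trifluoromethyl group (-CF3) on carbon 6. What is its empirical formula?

Atom tally by fragment:
  (CH3)2NCH2 → C:3 H:8 N:1
  CH2 → C:1 H:2
  CH2 → C:1 H:2
  CH2 → C:1 H:2
  CH2 → C:1 H:2
  CH2CF3 → C:2 H:2 F:3
Element totals:
  C: 9
  H: 18
  F: 3
  N: 1
Molecular formula: C9H18F3N.
gcd of subscripts (9, 3, 18, 1) = 1, so the empirical formula equals the molecular formula.

C9H18F3N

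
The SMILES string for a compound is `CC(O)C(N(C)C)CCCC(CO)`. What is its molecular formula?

Atom tally by fragment:
  CH3 → C:1 H:3
  CH(OH) → C:1 H:2 O:1
  CH(N(CH3)2) → C:3 H:7 N:1
  CH2 → C:1 H:2
  CH2 → C:1 H:2
  CH2 → C:1 H:2
  CH2CH2OH → C:2 H:5 O:1
Element totals:
  C: 10
  H: 23
  N: 1
  O: 2

C10H23NO2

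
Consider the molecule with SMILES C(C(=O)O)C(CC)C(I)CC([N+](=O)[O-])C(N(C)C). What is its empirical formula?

C11H21IN2O4

Atom tally by fragment:
  HOOCCH2 → C:2 H:3 O:2
  CH(C2H5) → C:3 H:6
  CH(I) → C:1 H:1 I:1
  CH2 → C:1 H:2
  CH(NO2) → C:1 H:1 N:1 O:2
  CH2N(CH3)2 → C:3 H:8 N:1
Element totals:
  C: 11
  H: 21
  I: 1
  N: 2
  O: 4
Molecular formula: C11H21IN2O4.
gcd of subscripts (11, 21, 1, 2, 4) = 1, so the empirical formula equals the molecular formula.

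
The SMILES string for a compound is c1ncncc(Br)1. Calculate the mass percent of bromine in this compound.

Atom tally by fragment:
  pyrimidine ring core → C:4 H:4 N:2
  (− 1 ring H displaced by substituents)
  + Br → Br:1
Element totals:
  C: 4
  H: 3
  Br: 1
  N: 2
Molecular formula: C4H3BrN2.
Molar mass = 158.986 g/mol.
Mass from Br: 1 × 79.904 = 79.904 g/mol.
%Br = 79.904 / 158.986 × 100 = 50.26%.

50.26%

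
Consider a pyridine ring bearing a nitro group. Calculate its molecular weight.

124.10 g/mol

Atom tally by fragment:
  pyridine ring core → C:5 H:5 N:1
  (− 1 ring H displaced by substituents)
  + NO2 → N:1 O:2
Element totals:
  C: 5
  H: 4
  N: 2
  O: 2
Molecular formula: C5H4N2O2.
  M = 5(12.011) + 4(1.008) + 2(14.007) + 2(15.999)
    = 60.055 + 4.032 + 28.014 + 31.998 = 124.099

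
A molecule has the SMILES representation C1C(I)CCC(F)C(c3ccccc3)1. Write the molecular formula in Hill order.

Atom tally by fragment:
  cyclohexane ring core → C:6 H:12
  (− 3 ring H displaced by substituents)
  + I → I:1
  + F → F:1
  + C6H5 → C:6 H:5
Element totals:
  C: 12
  H: 14
  F: 1
  I: 1

C12H14FI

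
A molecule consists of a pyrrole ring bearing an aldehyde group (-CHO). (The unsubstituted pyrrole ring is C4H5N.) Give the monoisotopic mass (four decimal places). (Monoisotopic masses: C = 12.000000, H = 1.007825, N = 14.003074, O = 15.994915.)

Atom tally by fragment:
  pyrrole ring core → C:4 H:5 N:1
  (− 1 ring H displaced by substituents)
  + CHO → C:1 H:1 O:1
Element totals:
  C: 5
  H: 5
  N: 1
  O: 1
Molecular formula: C5H5NO.
  M = 5(12.0) + 5(1.007825) + 14.003074 + 15.994915
    = 60.000000 + 5.039125 + 14.003074 + 15.994915 = 95.037114

95.0371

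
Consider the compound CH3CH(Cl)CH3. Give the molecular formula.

C3H7Cl

Atom tally by fragment:
  CH3 → C:1 H:3
  CH(Cl) → C:1 H:1 Cl:1
  CH3 → C:1 H:3
Element totals:
  C: 3
  H: 7
  Cl: 1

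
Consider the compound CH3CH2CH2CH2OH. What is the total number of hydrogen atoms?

Element totals:
  C: 4
  H: 10
  O: 1

10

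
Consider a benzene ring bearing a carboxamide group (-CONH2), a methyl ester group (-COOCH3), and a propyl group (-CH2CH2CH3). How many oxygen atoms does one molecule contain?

Atom tally by fragment:
  benzene ring core → C:6 H:6
  (− 3 ring H displaced by substituents)
  + CONH2 → C:1 H:2 O:1 N:1
  + COOCH3 → C:2 H:3 O:2
  + CH2CH2CH3 → C:3 H:7
Element totals:
  C: 12
  H: 15
  N: 1
  O: 3

3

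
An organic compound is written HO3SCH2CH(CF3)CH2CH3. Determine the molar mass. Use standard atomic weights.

206.18 g/mol

Atom tally by fragment:
  HO3SCH2 → C:1 H:3 S:1 O:3
  CH(CF3) → C:2 H:1 F:3
  CH2 → C:1 H:2
  CH3 → C:1 H:3
Element totals:
  C: 5
  H: 9
  F: 3
  O: 3
  S: 1
Molecular formula: C5H9F3O3S.
  M = 5(12.011) + 9(1.008) + 3(18.998) + 3(15.999) + 32.06
    = 60.055 + 9.072 + 56.994 + 47.997 + 32.060 = 206.178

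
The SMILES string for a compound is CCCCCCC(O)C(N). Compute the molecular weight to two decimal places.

145.25 g/mol

Atom tally by fragment:
  CH3 → C:1 H:3
  CH2 → C:1 H:2
  CH2 → C:1 H:2
  CH2 → C:1 H:2
  CH2 → C:1 H:2
  CH2 → C:1 H:2
  CH(OH) → C:1 H:2 O:1
  CH2NH2 → C:1 H:4 N:1
Element totals:
  C: 8
  H: 19
  N: 1
  O: 1
Molecular formula: C8H19NO.
  M = 8(12.011) + 19(1.008) + 14.007 + 15.999
    = 96.088 + 19.152 + 14.007 + 15.999 = 145.246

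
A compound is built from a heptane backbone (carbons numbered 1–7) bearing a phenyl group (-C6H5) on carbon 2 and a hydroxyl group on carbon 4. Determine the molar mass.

Atom tally by fragment:
  CH3 → C:1 H:3
  CH(C6H5) → C:7 H:6
  CH2 → C:1 H:2
  CH(OH) → C:1 H:2 O:1
  CH2 → C:1 H:2
  CH2 → C:1 H:2
  CH3 → C:1 H:3
Element totals:
  C: 13
  H: 20
  O: 1
Molecular formula: C13H20O.
  M = 13(12.011) + 20(1.008) + 15.999
    = 156.143 + 20.160 + 15.999 = 192.302

192.30 g/mol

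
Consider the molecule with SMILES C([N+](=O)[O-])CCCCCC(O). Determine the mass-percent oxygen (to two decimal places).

29.77%

Atom tally by fragment:
  O2NCH2 → C:1 H:2 N:1 O:2
  CH2 → C:1 H:2
  CH2 → C:1 H:2
  CH2 → C:1 H:2
  CH2 → C:1 H:2
  CH2 → C:1 H:2
  CH2OH → C:1 H:3 O:1
Element totals:
  C: 7
  H: 15
  N: 1
  O: 3
Molecular formula: C7H15NO3.
Molar mass = 161.201 g/mol.
Mass from O: 3 × 15.999 = 47.997 g/mol.
%O = 47.997 / 161.201 × 100 = 29.77%.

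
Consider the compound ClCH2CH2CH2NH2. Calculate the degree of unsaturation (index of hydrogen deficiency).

0

Atom tally by fragment:
  ClCH2 → C:1 H:2 Cl:1
  CH2 → C:1 H:2
  CH2NH2 → C:1 H:4 N:1
Element totals:
  C: 3
  H: 8
  Cl: 1
  N: 1
Molecular formula: C3H8ClN.
DoU = (2C + 2 + N − H − X) / 2 = (2·3 + 2 + 1 − 8 − 1) / 2 = 0.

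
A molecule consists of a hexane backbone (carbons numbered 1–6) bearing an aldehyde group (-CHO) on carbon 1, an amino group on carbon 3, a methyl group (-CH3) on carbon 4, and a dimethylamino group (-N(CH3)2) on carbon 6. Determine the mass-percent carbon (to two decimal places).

Atom tally by fragment:
  OHCCH2 → C:2 H:3 O:1
  CH2 → C:1 H:2
  CH(NH2) → C:1 H:3 N:1
  CH(CH3) → C:2 H:4
  CH2 → C:1 H:2
  CH2N(CH3)2 → C:3 H:8 N:1
Element totals:
  C: 10
  H: 22
  N: 2
  O: 1
Molecular formula: C10H22N2O.
Molar mass = 186.299 g/mol.
Mass from C: 10 × 12.011 = 120.110 g/mol.
%C = 120.110 / 186.299 × 100 = 64.47%.

64.47%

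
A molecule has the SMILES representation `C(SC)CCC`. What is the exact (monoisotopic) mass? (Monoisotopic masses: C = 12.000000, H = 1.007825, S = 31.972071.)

104.0660

Atom tally by fragment:
  CH3SCH2 → C:2 H:5 S:1
  CH2 → C:1 H:2
  CH2 → C:1 H:2
  CH3 → C:1 H:3
Element totals:
  C: 5
  H: 12
  S: 1
Molecular formula: C5H12S.
  M = 5(12.0) + 12(1.007825) + 31.972071
    = 60.000000 + 12.093900 + 31.972071 = 104.065971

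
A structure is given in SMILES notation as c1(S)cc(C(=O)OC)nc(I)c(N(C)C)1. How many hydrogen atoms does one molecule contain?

Atom tally by fragment:
  pyridine ring core → C:5 H:5 N:1
  (− 4 ring H displaced by substituents)
  + SH → S:1 H:1
  + COOCH3 → C:2 H:3 O:2
  + I → I:1
  + N(CH3)2 → N:1 C:2 H:6
Element totals:
  C: 9
  H: 11
  I: 1
  N: 2
  O: 2
  S: 1

11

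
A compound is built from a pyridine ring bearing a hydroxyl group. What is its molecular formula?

Atom tally by fragment:
  pyridine ring core → C:5 H:5 N:1
  (− 1 ring H displaced by substituents)
  + OH → O:1 H:1
Element totals:
  C: 5
  H: 5
  N: 1
  O: 1

C5H5NO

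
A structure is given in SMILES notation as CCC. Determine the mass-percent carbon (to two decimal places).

81.71%

Atom tally by fragment:
  CH3 → C:1 H:3
  CH2 → C:1 H:2
  CH3 → C:1 H:3
Element totals:
  C: 3
  H: 8
Molecular formula: C3H8.
Molar mass = 44.097 g/mol.
Mass from C: 3 × 12.011 = 36.033 g/mol.
%C = 36.033 / 44.097 × 100 = 81.71%.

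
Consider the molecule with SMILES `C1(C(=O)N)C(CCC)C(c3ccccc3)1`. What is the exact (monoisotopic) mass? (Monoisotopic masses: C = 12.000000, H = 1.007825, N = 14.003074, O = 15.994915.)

Atom tally by fragment:
  cyclopropane ring core → C:3 H:6
  (− 3 ring H displaced by substituents)
  + CONH2 → C:1 H:2 O:1 N:1
  + CH2CH2CH3 → C:3 H:7
  + C6H5 → C:6 H:5
Element totals:
  C: 13
  H: 17
  N: 1
  O: 1
Molecular formula: C13H17NO.
  M = 13(12.0) + 17(1.007825) + 14.003074 + 15.994915
    = 156.000000 + 17.133025 + 14.003074 + 15.994915 = 203.131014

203.1310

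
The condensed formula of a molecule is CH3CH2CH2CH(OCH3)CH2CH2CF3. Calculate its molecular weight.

Atom tally by fragment:
  CH3 → C:1 H:3
  CH2 → C:1 H:2
  CH2 → C:1 H:2
  CH(OCH3) → C:2 H:4 O:1
  CH2 → C:1 H:2
  CH2CF3 → C:2 H:2 F:3
Element totals:
  C: 8
  H: 15
  F: 3
  O: 1
Molecular formula: C8H15F3O.
  M = 8(12.011) + 15(1.008) + 3(18.998) + 15.999
    = 96.088 + 15.120 + 56.994 + 15.999 = 184.201

184.20 g/mol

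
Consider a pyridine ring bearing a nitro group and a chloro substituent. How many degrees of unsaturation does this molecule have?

Atom tally by fragment:
  pyridine ring core → C:5 H:5 N:1
  (− 2 ring H displaced by substituents)
  + NO2 → N:1 O:2
  + Cl → Cl:1
Element totals:
  C: 5
  H: 3
  Cl: 1
  N: 2
  O: 2
Molecular formula: C5H3ClN2O2.
DoU = (2C + 2 + N − H − X) / 2 = (2·5 + 2 + 2 − 3 − 1) / 2 = 5.

5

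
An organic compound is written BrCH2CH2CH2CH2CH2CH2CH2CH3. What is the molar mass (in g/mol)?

Element totals:
  C: 8
  H: 17
  Br: 1
Molecular formula: C8H17Br.
  M = 8(12.011) + 17(1.008) + 79.904
    = 96.088 + 17.136 + 79.904 = 193.128

193.13 g/mol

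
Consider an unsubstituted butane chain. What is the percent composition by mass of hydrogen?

Atom tally by fragment:
  CH3 → C:1 H:3
  CH2 → C:1 H:2
  CH2 → C:1 H:2
  CH3 → C:1 H:3
Element totals:
  C: 4
  H: 10
Molecular formula: C4H10.
Molar mass = 58.124 g/mol.
Mass from H: 10 × 1.008 = 10.080 g/mol.
%H = 10.080 / 58.124 × 100 = 17.34%.

17.34%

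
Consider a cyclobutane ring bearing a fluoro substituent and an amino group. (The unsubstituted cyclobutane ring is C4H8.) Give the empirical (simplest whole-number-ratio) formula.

Atom tally by fragment:
  cyclobutane ring core → C:4 H:8
  (− 2 ring H displaced by substituents)
  + F → F:1
  + NH2 → N:1 H:2
Element totals:
  C: 4
  H: 8
  F: 1
  N: 1
Molecular formula: C4H8FN.
gcd of subscripts (4, 1, 8, 1) = 1, so the empirical formula equals the molecular formula.

C4H8FN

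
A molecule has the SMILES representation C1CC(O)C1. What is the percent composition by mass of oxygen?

22.19%

Atom tally by fragment:
  cyclobutane ring core → C:4 H:8
  (− 1 ring H displaced by substituents)
  + OH → O:1 H:1
Element totals:
  C: 4
  H: 8
  O: 1
Molecular formula: C4H8O.
Molar mass = 72.107 g/mol.
Mass from O: 1 × 15.999 = 15.999 g/mol.
%O = 15.999 / 72.107 × 100 = 22.19%.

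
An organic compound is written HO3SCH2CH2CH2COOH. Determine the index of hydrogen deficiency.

1

Element totals:
  C: 4
  H: 8
  O: 5
  S: 1
Molecular formula: C4H8O5S.
DoU = (2C + 2 + N − H − X) / 2 = (2·4 + 2 + 0 − 8 − 0) / 2 = 1.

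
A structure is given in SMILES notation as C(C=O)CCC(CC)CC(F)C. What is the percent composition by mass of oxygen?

9.18%

Atom tally by fragment:
  OHCCH2 → C:2 H:3 O:1
  CH2 → C:1 H:2
  CH2 → C:1 H:2
  CH(C2H5) → C:3 H:6
  CH2 → C:1 H:2
  CH(F) → C:1 H:1 F:1
  CH3 → C:1 H:3
Element totals:
  C: 10
  H: 19
  F: 1
  O: 1
Molecular formula: C10H19FO.
Molar mass = 174.259 g/mol.
Mass from O: 1 × 15.999 = 15.999 g/mol.
%O = 15.999 / 174.259 × 100 = 9.18%.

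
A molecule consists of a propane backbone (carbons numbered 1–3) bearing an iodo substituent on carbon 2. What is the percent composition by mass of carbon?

Atom tally by fragment:
  CH3 → C:1 H:3
  CH(I) → C:1 H:1 I:1
  CH3 → C:1 H:3
Element totals:
  C: 3
  H: 7
  I: 1
Molecular formula: C3H7I.
Molar mass = 169.993 g/mol.
Mass from C: 3 × 12.011 = 36.033 g/mol.
%C = 36.033 / 169.993 × 100 = 21.20%.

21.20%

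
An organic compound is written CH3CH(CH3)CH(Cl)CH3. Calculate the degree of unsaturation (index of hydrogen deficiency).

Atom tally by fragment:
  CH3 → C:1 H:3
  CH(CH3) → C:2 H:4
  CH(Cl) → C:1 H:1 Cl:1
  CH3 → C:1 H:3
Element totals:
  C: 5
  H: 11
  Cl: 1
Molecular formula: C5H11Cl.
DoU = (2C + 2 + N − H − X) / 2 = (2·5 + 2 + 0 − 11 − 1) / 2 = 0.

0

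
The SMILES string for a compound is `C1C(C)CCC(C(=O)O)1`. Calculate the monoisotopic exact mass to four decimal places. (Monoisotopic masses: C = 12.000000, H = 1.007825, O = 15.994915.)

Atom tally by fragment:
  cyclopentane ring core → C:5 H:10
  (− 2 ring H displaced by substituents)
  + CH3 → C:1 H:3
  + COOH → C:1 H:1 O:2
Element totals:
  C: 7
  H: 12
  O: 2
Molecular formula: C7H12O2.
  M = 7(12.0) + 12(1.007825) + 2(15.994915)
    = 84.000000 + 12.093900 + 31.989830 = 128.083730

128.0837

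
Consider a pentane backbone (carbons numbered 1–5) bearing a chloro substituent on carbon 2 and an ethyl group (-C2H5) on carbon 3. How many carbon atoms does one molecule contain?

Atom tally by fragment:
  CH3 → C:1 H:3
  CH(Cl) → C:1 H:1 Cl:1
  CH(C2H5) → C:3 H:6
  CH2 → C:1 H:2
  CH3 → C:1 H:3
Element totals:
  C: 7
  H: 15
  Cl: 1

7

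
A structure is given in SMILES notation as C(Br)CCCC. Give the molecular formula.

C5H11Br

Atom tally by fragment:
  BrCH2 → C:1 H:2 Br:1
  CH2 → C:1 H:2
  CH2 → C:1 H:2
  CH2 → C:1 H:2
  CH3 → C:1 H:3
Element totals:
  C: 5
  H: 11
  Br: 1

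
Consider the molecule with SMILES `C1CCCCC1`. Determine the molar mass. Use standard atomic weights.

84.16 g/mol

Atom tally by fragment:
  cyclohexane ring core → C:6 H:12
Element totals:
  C: 6
  H: 12
Molecular formula: C6H12.
  M = 6(12.011) + 12(1.008)
    = 72.066 + 12.096 = 84.162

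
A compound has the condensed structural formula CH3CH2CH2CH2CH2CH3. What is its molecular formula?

Element totals:
  C: 6
  H: 14

C6H14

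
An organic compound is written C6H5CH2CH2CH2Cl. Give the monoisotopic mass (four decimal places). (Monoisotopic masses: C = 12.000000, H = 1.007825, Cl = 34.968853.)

154.0549

Element totals:
  C: 9
  H: 11
  Cl: 1
Molecular formula: C9H11Cl.
  M = 9(12.0) + 11(1.007825) + 34.968853
    = 108.000000 + 11.086075 + 34.968853 = 154.054928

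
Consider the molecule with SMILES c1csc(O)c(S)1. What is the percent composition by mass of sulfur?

48.50%

Atom tally by fragment:
  thiophene ring core → C:4 H:4 S:1
  (− 2 ring H displaced by substituents)
  + OH → O:1 H:1
  + SH → S:1 H:1
Element totals:
  C: 4
  H: 4
  O: 1
  S: 2
Molecular formula: C4H4OS2.
Molar mass = 132.195 g/mol.
Mass from S: 2 × 32.06 = 64.120 g/mol.
%S = 64.120 / 132.195 × 100 = 48.50%.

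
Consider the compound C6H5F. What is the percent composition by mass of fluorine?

19.77%

Atom tally by fragment:
  benzene ring core → C:6 H:6
  (− 1 ring H displaced by substituents)
  + F → F:1
Element totals:
  C: 6
  H: 5
  F: 1
Molecular formula: C6H5F.
Molar mass = 96.104 g/mol.
Mass from F: 1 × 18.998 = 18.998 g/mol.
%F = 18.998 / 96.104 × 100 = 19.77%.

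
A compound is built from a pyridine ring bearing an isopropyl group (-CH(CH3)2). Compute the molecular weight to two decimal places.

121.18 g/mol

Atom tally by fragment:
  pyridine ring core → C:5 H:5 N:1
  (− 1 ring H displaced by substituents)
  + CH(CH3)2 → C:3 H:7
Element totals:
  C: 8
  H: 11
  N: 1
Molecular formula: C8H11N.
  M = 8(12.011) + 11(1.008) + 14.007
    = 96.088 + 11.088 + 14.007 = 121.183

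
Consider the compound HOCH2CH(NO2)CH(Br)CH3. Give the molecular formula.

C4H8BrNO3

Element totals:
  C: 4
  H: 8
  Br: 1
  N: 1
  O: 3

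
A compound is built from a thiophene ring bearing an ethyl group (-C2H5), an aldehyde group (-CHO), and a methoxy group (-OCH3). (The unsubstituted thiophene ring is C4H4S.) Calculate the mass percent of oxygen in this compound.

18.80%

Atom tally by fragment:
  thiophene ring core → C:4 H:4 S:1
  (− 3 ring H displaced by substituents)
  + C2H5 → C:2 H:5
  + CHO → C:1 H:1 O:1
  + OCH3 → C:1 H:3 O:1
Element totals:
  C: 8
  H: 10
  O: 2
  S: 1
Molecular formula: C8H10O2S.
Molar mass = 170.226 g/mol.
Mass from O: 2 × 15.999 = 31.998 g/mol.
%O = 31.998 / 170.226 × 100 = 18.80%.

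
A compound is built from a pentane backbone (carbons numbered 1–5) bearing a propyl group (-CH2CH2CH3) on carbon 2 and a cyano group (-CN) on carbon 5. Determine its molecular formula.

C9H17N

Atom tally by fragment:
  CH3 → C:1 H:3
  CH(CH2CH2CH3) → C:4 H:8
  CH2 → C:1 H:2
  CH2 → C:1 H:2
  CH2CN → C:2 H:2 N:1
Element totals:
  C: 9
  H: 17
  N: 1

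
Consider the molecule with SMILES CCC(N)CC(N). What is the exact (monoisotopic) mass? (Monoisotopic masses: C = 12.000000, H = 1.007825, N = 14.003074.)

Atom tally by fragment:
  CH3 → C:1 H:3
  CH2 → C:1 H:2
  CH(NH2) → C:1 H:3 N:1
  CH2 → C:1 H:2
  CH2NH2 → C:1 H:4 N:1
Element totals:
  C: 5
  H: 14
  N: 2
Molecular formula: C5H14N2.
  M = 5(12.0) + 14(1.007825) + 2(14.003074)
    = 60.000000 + 14.109550 + 28.006148 = 102.115698

102.1157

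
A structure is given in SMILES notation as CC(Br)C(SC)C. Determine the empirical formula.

C5H11BrS

Atom tally by fragment:
  CH3 → C:1 H:3
  CH(Br) → C:1 H:1 Br:1
  CH(SCH3) → C:2 H:4 S:1
  CH3 → C:1 H:3
Element totals:
  C: 5
  H: 11
  Br: 1
  S: 1
Molecular formula: C5H11BrS.
gcd of subscripts (1, 5, 11, 1) = 1, so the empirical formula equals the molecular formula.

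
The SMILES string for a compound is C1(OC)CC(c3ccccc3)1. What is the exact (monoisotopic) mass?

148.0888

Atom tally by fragment:
  cyclopropane ring core → C:3 H:6
  (− 2 ring H displaced by substituents)
  + OCH3 → C:1 H:3 O:1
  + C6H5 → C:6 H:5
Element totals:
  C: 10
  H: 12
  O: 1
Molecular formula: C10H12O.
  M = 10(12.0) + 12(1.007825) + 15.994915
    = 120.000000 + 12.093900 + 15.994915 = 148.088815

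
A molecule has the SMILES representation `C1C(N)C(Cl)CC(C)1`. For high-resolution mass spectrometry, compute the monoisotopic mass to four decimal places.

133.0658

Atom tally by fragment:
  cyclopentane ring core → C:5 H:10
  (− 3 ring H displaced by substituents)
  + NH2 → N:1 H:2
  + Cl → Cl:1
  + CH3 → C:1 H:3
Element totals:
  C: 6
  H: 12
  Cl: 1
  N: 1
Molecular formula: C6H12ClN.
  M = 6(12.0) + 12(1.007825) + 34.968853 + 14.003074
    = 72.000000 + 12.093900 + 34.968853 + 14.003074 = 133.065827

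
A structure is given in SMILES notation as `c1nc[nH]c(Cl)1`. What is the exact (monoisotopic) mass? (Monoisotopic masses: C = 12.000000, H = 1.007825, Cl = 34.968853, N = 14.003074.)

101.9985

Atom tally by fragment:
  imidazole ring core → C:3 H:4 N:2
  (− 1 ring H displaced by substituents)
  + Cl → Cl:1
Element totals:
  C: 3
  H: 3
  Cl: 1
  N: 2
Molecular formula: C3H3ClN2.
  M = 3(12.0) + 3(1.007825) + 34.968853 + 2(14.003074)
    = 36.000000 + 3.023475 + 34.968853 + 28.006148 = 101.998476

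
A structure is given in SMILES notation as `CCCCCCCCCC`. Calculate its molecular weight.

Atom tally by fragment:
  CH3 → C:1 H:3
  CH2 → C:1 H:2
  CH2 → C:1 H:2
  CH2 → C:1 H:2
  CH2 → C:1 H:2
  CH2 → C:1 H:2
  CH2 → C:1 H:2
  CH2 → C:1 H:2
  CH2 → C:1 H:2
  CH3 → C:1 H:3
Element totals:
  C: 10
  H: 22
Molecular formula: C10H22.
  M = 10(12.011) + 22(1.008)
    = 120.110 + 22.176 = 142.286

142.29 g/mol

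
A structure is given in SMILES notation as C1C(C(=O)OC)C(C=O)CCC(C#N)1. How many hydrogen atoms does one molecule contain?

13

Atom tally by fragment:
  cyclohexane ring core → C:6 H:12
  (− 3 ring H displaced by substituents)
  + COOCH3 → C:2 H:3 O:2
  + CHO → C:1 H:1 O:1
  + CN → C:1 N:1
Element totals:
  C: 10
  H: 13
  N: 1
  O: 3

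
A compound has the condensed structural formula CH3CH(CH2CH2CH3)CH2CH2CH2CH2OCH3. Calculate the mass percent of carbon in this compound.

Atom tally by fragment:
  CH3 → C:1 H:3
  CH(CH2CH2CH3) → C:4 H:8
  CH2 → C:1 H:2
  CH2 → C:1 H:2
  CH2 → C:1 H:2
  CH2OCH3 → C:2 H:5 O:1
Element totals:
  C: 10
  H: 22
  O: 1
Molecular formula: C10H22O.
Molar mass = 158.285 g/mol.
Mass from C: 10 × 12.011 = 120.110 g/mol.
%C = 120.110 / 158.285 × 100 = 75.88%.

75.88%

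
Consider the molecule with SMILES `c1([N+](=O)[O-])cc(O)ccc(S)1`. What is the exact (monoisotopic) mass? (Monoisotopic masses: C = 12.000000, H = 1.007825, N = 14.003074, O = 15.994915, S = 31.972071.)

Atom tally by fragment:
  benzene ring core → C:6 H:6
  (− 3 ring H displaced by substituents)
  + NO2 → N:1 O:2
  + OH → O:1 H:1
  + SH → S:1 H:1
Element totals:
  C: 6
  H: 5
  N: 1
  O: 3
  S: 1
Molecular formula: C6H5NO3S.
  M = 6(12.0) + 5(1.007825) + 14.003074 + 3(15.994915) + 31.972071
    = 72.000000 + 5.039125 + 14.003074 + 47.984745 + 31.972071 = 170.999015

170.9990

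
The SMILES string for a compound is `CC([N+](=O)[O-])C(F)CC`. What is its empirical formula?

Atom tally by fragment:
  CH3 → C:1 H:3
  CH(NO2) → C:1 H:1 N:1 O:2
  CH(F) → C:1 H:1 F:1
  CH2 → C:1 H:2
  CH3 → C:1 H:3
Element totals:
  C: 5
  H: 10
  F: 1
  N: 1
  O: 2
Molecular formula: C5H10FNO2.
gcd of subscripts (5, 1, 10, 1, 2) = 1, so the empirical formula equals the molecular formula.

C5H10FNO2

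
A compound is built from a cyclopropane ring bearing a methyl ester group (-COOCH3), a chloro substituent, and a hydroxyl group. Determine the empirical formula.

C5H7ClO3

Atom tally by fragment:
  cyclopropane ring core → C:3 H:6
  (− 3 ring H displaced by substituents)
  + COOCH3 → C:2 H:3 O:2
  + Cl → Cl:1
  + OH → O:1 H:1
Element totals:
  C: 5
  H: 7
  Cl: 1
  O: 3
Molecular formula: C5H7ClO3.
gcd of subscripts (5, 1, 7, 3) = 1, so the empirical formula equals the molecular formula.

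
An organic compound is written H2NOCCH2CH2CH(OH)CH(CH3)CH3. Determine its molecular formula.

Atom tally by fragment:
  H2NOCCH2 → C:2 H:4 O:1 N:1
  CH2 → C:1 H:2
  CH(OH) → C:1 H:2 O:1
  CH(CH3) → C:2 H:4
  CH3 → C:1 H:3
Element totals:
  C: 7
  H: 15
  N: 1
  O: 2

C7H15NO2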